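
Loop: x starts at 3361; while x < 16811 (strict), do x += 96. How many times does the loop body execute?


Step 1: x goes from 3361 toward 16811 by 96; the body runs while x<16811, so iterations = ceil((bound-start)/step)
Step 2: Distance=13450
Step 3: ceil(13450/96)=141

141


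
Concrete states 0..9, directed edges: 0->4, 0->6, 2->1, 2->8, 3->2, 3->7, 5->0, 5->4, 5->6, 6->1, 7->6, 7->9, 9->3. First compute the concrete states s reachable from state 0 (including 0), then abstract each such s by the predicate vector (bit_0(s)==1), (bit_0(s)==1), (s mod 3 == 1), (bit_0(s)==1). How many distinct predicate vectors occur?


BFS from 0:
Concrete reachable: {0, 1, 4, 6}
Abstract via predicates (bit_0(s)==1), (bit_0(s)==1), (s mod 3 == 1), (bit_0(s)==1):
  (0,0,0,0) <- {0, 6}
  (0,0,1,0) <- {4}
  (1,1,1,1) <- {1}
Distinct abstract states = 3

3


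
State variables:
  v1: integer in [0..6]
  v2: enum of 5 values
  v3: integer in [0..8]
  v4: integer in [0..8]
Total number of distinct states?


State space = product of domain sizes of all variables.
Domain sizes:
  v1 (integer in [0..6]): 7
  v2 (enum of 5 values): 5
  v3 (integer in [0..8]): 9
  v4 (integer in [0..8]): 9
Product = 7 * 5 * 9 * 9 = 2835

2835


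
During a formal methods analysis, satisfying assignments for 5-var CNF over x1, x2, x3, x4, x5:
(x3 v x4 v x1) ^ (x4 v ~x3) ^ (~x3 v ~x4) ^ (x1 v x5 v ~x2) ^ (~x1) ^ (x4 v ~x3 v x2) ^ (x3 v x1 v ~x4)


CNF with 7 clauses over 5 vars (32 assignments).
An assignment satisfies CNF iff every clause has >=1 true literal.
Check each row (bits = x1,x2,x3,x4,x5; clause T/F shown):
  row 0 [00000]: clauses=FTTTTTT -> 0
  row 1 [00001]: clauses=FTTTTTT -> 0
  row 2 [00010]: clauses=TTTTTTF -> 0
  row 3 [00011]: clauses=TTTTTTF -> 0
  row 4 [00100]: clauses=TFTTTFT -> 0
  row 5 [00101]: clauses=TFTTTFT -> 0
  row 6 [00110]: clauses=TTFTTTT -> 0
  row 7 [00111]: clauses=TTFTTTT -> 0
  row 8 [01000]: clauses=FTTFTTT -> 0
  row 9 [01001]: clauses=FTTTTTT -> 0
  row 10 [01010]: clauses=TTTFTTF -> 0
  row 11 [01011]: clauses=TTTTTTF -> 0
  row 12 [01100]: clauses=TFTFTTT -> 0
  row 13 [01101]: clauses=TFTTTTT -> 0
  row 14 [01110]: clauses=TTFFTTT -> 0
  row 15 [01111]: clauses=TTFTTTT -> 0
  row 16 [10000]: clauses=TTTTFTT -> 0
  row 17 [10001]: clauses=TTTTFTT -> 0
  row 18 [10010]: clauses=TTTTFTT -> 0
  row 19 [10011]: clauses=TTTTFTT -> 0
  row 20 [10100]: clauses=TFTTFFT -> 0
  row 21 [10101]: clauses=TFTTFFT -> 0
  row 22 [10110]: clauses=TTFTFTT -> 0
  row 23 [10111]: clauses=TTFTFTT -> 0
  row 24 [11000]: clauses=TTTTFTT -> 0
  row 25 [11001]: clauses=TTTTFTT -> 0
  row 26 [11010]: clauses=TTTTFTT -> 0
  row 27 [11011]: clauses=TTTTFTT -> 0
  row 28 [11100]: clauses=TFTTFTT -> 0
  row 29 [11101]: clauses=TFTTFTT -> 0
  row 30 [11110]: clauses=TTFTFTT -> 0
  row 31 [11111]: clauses=TTFTFTT -> 0
Full result column, 8 rows per line (x1,x2 fixed per line; x3,x4,x5 runs 000..111 left to right):
  rows 0-7 [x1,x2=00]: 00000000  (ones: 0)
  rows 8-15 [x1,x2=01]: 00000000  (ones: 0)
  rows 16-23 [x1,x2=10]: 00000000  (ones: 0)
  rows 24-31 [x1,x2=11]: 00000000  (ones: 0)
Satisfying assignments = 0+0+0+0 = 0

0


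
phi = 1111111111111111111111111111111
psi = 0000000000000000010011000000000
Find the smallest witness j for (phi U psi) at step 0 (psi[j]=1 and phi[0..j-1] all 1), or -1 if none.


(phi U psi) at 0: need smallest j with psi[j]=1 and phi[i]=1 for all i in [0,j).
Scan from step 0:
  step 0: phi=1, psi=0 -> continue
  step 1: phi=1, psi=0 -> continue
  step 2: phi=1, psi=0 -> continue
  step 3: phi=1, psi=0 -> continue
  step 17: psi=1 and phi held for [0,17) -> witness found
Witness step = 17

17


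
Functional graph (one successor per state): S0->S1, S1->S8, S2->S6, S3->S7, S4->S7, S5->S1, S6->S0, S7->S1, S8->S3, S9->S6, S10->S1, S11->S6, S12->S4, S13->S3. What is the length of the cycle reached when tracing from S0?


Trace from S0 until a state repeats:
  S0 -> S1 -> S8 -> S3 -> S7 -> S1
S1 first seen at step 1, revisited at step 5.
Cycle length = 5 - 1 = 4

4


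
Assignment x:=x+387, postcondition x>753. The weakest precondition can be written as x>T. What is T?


Formula: wp(x:=E, P) = P[E/x] (substitute E for x in postcondition)
Step 1: Postcondition: x>753
Step 2: Substitute x+387 for x: x+387>753
Step 3: Solve for x: x > 753-387 = 366

366


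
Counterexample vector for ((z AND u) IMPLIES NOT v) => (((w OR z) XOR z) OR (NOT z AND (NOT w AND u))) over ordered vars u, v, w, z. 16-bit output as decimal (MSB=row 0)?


F1 = ((z AND u) IMPLIES NOT v)
F2 = (((w OR z) XOR z) OR (NOT z AND (NOT w AND u)))
Counterexample to F1=>F2 is where F1=1 and F2=0.
Evaluate each row (bits = u,v,w,z, MSB first):
  row 0 [0000]: F1=1 F2=0 -> F1&~F2 -> 1
  row 1 [0001]: F1=1 F2=0 -> F1&~F2 -> 1
  row 2 [0010]: F1=1 F2=1 -> F1&~F2 -> 0
  row 3 [0011]: F1=1 F2=0 -> F1&~F2 -> 1
  row 4 [0100]: F1=1 F2=0 -> F1&~F2 -> 1
  row 5 [0101]: F1=1 F2=0 -> F1&~F2 -> 1
  row 6 [0110]: F1=1 F2=1 -> F1&~F2 -> 0
  row 7 [0111]: F1=1 F2=0 -> F1&~F2 -> 1
  row 8 [1000]: F1=1 F2=1 -> F1&~F2 -> 0
  row 9 [1001]: F1=1 F2=0 -> F1&~F2 -> 1
  row 10 [1010]: F1=1 F2=1 -> F1&~F2 -> 0
  row 11 [1011]: F1=1 F2=0 -> F1&~F2 -> 1
  row 12 [1100]: F1=1 F2=1 -> F1&~F2 -> 0
  row 13 [1101]: F1=0 F2=0 -> F1&~F2 -> 0
  row 14 [1110]: F1=1 F2=1 -> F1&~F2 -> 0
  row 15 [1111]: F1=0 F2=0 -> F1&~F2 -> 0
Full result column, 4 rows per line (u,v fixed per line; w,z runs 00..11 left to right):
  rows 0-3 [u,v=00]: 1101  = hex D
  rows 4-7 [u,v=01]: 1101  = hex D
  rows 8-11 [u,v=10]: 0101  = hex 5
  rows 12-15 [u,v=11]: 0000  = hex 0
Counterexample vector (row 0 .. row 15) = 1101110101010000
Output column grouped in 4s = 1101 1101 0101 0000 = 0xDD50
Convert to decimal digit by digit (value = value*16 + digit):
  D -> 13
  13*16 + 13 (D) = 221
  221*16 + 5 = 3541
  3541*16 + 0 = 56656
Decimal = 56656

56656


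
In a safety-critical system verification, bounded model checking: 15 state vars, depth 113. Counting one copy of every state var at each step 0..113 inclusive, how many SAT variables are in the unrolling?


BMC unrolls to depth k, creating one copy of each state var for steps 0..k.
Step count = 113 + 1 = 114 (steps 0 through 113)
Vars per step = 15
Total = 15 * 114 = 1710

1710


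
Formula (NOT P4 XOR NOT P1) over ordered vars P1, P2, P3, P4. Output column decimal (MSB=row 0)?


Formula: (NOT P4 XOR NOT P1) over P1, P2, P3, P4 (16 rows)
Evaluate each row (bits = P1,P2,P3,P4, MSB first):
  row 0 [0000]: (NOT 0 XOR NOT 0) -> 0
  row 1 [0001]: (NOT 1 XOR NOT 0) -> 1
  row 2 [0010]: (NOT 0 XOR NOT 0) -> 0
  row 3 [0011]: (NOT 1 XOR NOT 0) -> 1
  row 4 [0100]: (NOT 0 XOR NOT 0) -> 0
  row 5 [0101]: (NOT 1 XOR NOT 0) -> 1
  row 6 [0110]: (NOT 0 XOR NOT 0) -> 0
  row 7 [0111]: (NOT 1 XOR NOT 0) -> 1
  row 8 [1000]: (NOT 0 XOR NOT 1) -> 1
  row 9 [1001]: (NOT 1 XOR NOT 1) -> 0
  row 10 [1010]: (NOT 0 XOR NOT 1) -> 1
  row 11 [1011]: (NOT 1 XOR NOT 1) -> 0
  row 12 [1100]: (NOT 0 XOR NOT 1) -> 1
  row 13 [1101]: (NOT 1 XOR NOT 1) -> 0
  row 14 [1110]: (NOT 0 XOR NOT 1) -> 1
  row 15 [1111]: (NOT 1 XOR NOT 1) -> 0
Full result column, 4 rows per line (P1,P2 fixed per line; P3,P4 runs 00..11 left to right):
  rows 0-3 [P1,P2=00]: 0101  = hex 5
  rows 4-7 [P1,P2=01]: 0101  = hex 5
  rows 8-11 [P1,P2=10]: 1010  = hex A
  rows 12-15 [P1,P2=11]: 1010  = hex A
Output column (row 0 .. row 15) = 0101010110101010
Output column grouped in 4s = 0101 0101 1010 1010 = 0x55AA
Convert to decimal digit by digit (value = value*16 + digit):
  5 -> 5
  5*16 + 5 = 85
  85*16 + 10 (A) = 1370
  1370*16 + 10 (A) = 21930
Decimal = 21930

21930


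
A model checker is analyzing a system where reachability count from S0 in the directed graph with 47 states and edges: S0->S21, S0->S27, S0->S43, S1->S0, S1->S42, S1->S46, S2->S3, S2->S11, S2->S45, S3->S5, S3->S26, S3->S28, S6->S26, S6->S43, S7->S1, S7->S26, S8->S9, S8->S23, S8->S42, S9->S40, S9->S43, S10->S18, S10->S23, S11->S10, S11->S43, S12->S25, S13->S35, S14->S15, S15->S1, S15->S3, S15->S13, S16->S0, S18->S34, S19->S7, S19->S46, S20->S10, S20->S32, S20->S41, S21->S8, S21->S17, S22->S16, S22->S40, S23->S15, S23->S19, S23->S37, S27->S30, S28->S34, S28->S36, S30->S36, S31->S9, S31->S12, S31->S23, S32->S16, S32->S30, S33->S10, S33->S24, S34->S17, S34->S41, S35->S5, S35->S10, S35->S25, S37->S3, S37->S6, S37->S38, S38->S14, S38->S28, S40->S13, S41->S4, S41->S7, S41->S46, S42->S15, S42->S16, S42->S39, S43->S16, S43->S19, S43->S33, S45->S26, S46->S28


BFS from S0:
  layer 0: {S0}
  layer 1: {S21, S27, S43}
  layer 2: {S8, S16, S17, S19, S30, S33}
  layer 3: {S7, S9, S10, S23, S24, S36, S42, S46}
  layer 4: {S1, S15, S18, S26, S28, S37, S39, S40}
  layer 5: {S3, S6, S13, S34, S38}
  layer 6: {S5, S14, S35, S41}
  layer 7: {S4, S25}
Reachable set: {S0, S1, S3, S4, S5, S6, S7, S8, S9, S10, S13, S14, S15, S16, S17, S18, S19, S21, S23, S24, S25, S26, S27, S28, S30, S33, S34, S35, S36, S37, S38, S39, S40, S41, S42, S43, S46}
Count = 37

37


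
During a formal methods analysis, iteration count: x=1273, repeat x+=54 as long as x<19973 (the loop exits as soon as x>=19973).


Step 1: x goes from 1273 toward 19973 by 54; the body runs while x<19973, so iterations = ceil((bound-start)/step)
Step 2: Distance=18700
Step 3: ceil(18700/54)=347

347


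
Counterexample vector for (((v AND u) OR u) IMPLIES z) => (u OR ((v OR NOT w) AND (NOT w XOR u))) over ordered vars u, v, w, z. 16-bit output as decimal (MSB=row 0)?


F1 = (((v AND u) OR u) IMPLIES z)
F2 = (u OR ((v OR NOT w) AND (NOT w XOR u)))
Counterexample to F1=>F2 is where F1=1 and F2=0.
Evaluate each row (bits = u,v,w,z, MSB first):
  row 0 [0000]: F1=1 F2=1 -> F1&~F2 -> 0
  row 1 [0001]: F1=1 F2=1 -> F1&~F2 -> 0
  row 2 [0010]: F1=1 F2=0 -> F1&~F2 -> 1
  row 3 [0011]: F1=1 F2=0 -> F1&~F2 -> 1
  row 4 [0100]: F1=1 F2=1 -> F1&~F2 -> 0
  row 5 [0101]: F1=1 F2=1 -> F1&~F2 -> 0
  row 6 [0110]: F1=1 F2=0 -> F1&~F2 -> 1
  row 7 [0111]: F1=1 F2=0 -> F1&~F2 -> 1
  row 8 [1000]: F1=0 F2=1 -> F1&~F2 -> 0
  row 9 [1001]: F1=1 F2=1 -> F1&~F2 -> 0
  row 10 [1010]: F1=0 F2=1 -> F1&~F2 -> 0
  row 11 [1011]: F1=1 F2=1 -> F1&~F2 -> 0
  row 12 [1100]: F1=0 F2=1 -> F1&~F2 -> 0
  row 13 [1101]: F1=1 F2=1 -> F1&~F2 -> 0
  row 14 [1110]: F1=0 F2=1 -> F1&~F2 -> 0
  row 15 [1111]: F1=1 F2=1 -> F1&~F2 -> 0
Full result column, 4 rows per line (u,v fixed per line; w,z runs 00..11 left to right):
  rows 0-3 [u,v=00]: 0011  = hex 3
  rows 4-7 [u,v=01]: 0011  = hex 3
  rows 8-11 [u,v=10]: 0000  = hex 0
  rows 12-15 [u,v=11]: 0000  = hex 0
Counterexample vector (row 0 .. row 15) = 0011001100000000
Output column grouped in 4s = 0011 0011 0000 0000 = 0x3300
Convert to decimal digit by digit (value = value*16 + digit):
  3 -> 3
  3*16 + 3 = 51
  51*16 + 0 = 816
  816*16 + 0 = 13056
Decimal = 13056

13056


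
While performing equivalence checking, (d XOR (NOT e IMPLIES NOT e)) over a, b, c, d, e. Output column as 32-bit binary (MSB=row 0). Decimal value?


Formula: (d XOR (NOT e IMPLIES NOT e)) over a, b, c, d, e (32 rows)
Evaluate each row (bits = a,b,c,d,e, MSB first):
  row 0 [00000]: (0 XOR (NOT 0 IMPLIES NOT 0)) -> 1
  row 1 [00001]: (0 XOR (NOT 1 IMPLIES NOT 1)) -> 1
  row 2 [00010]: (1 XOR (NOT 0 IMPLIES NOT 0)) -> 0
  row 3 [00011]: (1 XOR (NOT 1 IMPLIES NOT 1)) -> 0
  row 4 [00100]: (0 XOR (NOT 0 IMPLIES NOT 0)) -> 1
  row 5 [00101]: (0 XOR (NOT 1 IMPLIES NOT 1)) -> 1
  row 6 [00110]: (1 XOR (NOT 0 IMPLIES NOT 0)) -> 0
  row 7 [00111]: (1 XOR (NOT 1 IMPLIES NOT 1)) -> 0
  row 8 [01000]: (0 XOR (NOT 0 IMPLIES NOT 0)) -> 1
  row 9 [01001]: (0 XOR (NOT 1 IMPLIES NOT 1)) -> 1
  row 10 [01010]: (1 XOR (NOT 0 IMPLIES NOT 0)) -> 0
  row 11 [01011]: (1 XOR (NOT 1 IMPLIES NOT 1)) -> 0
  row 12 [01100]: (0 XOR (NOT 0 IMPLIES NOT 0)) -> 1
  row 13 [01101]: (0 XOR (NOT 1 IMPLIES NOT 1)) -> 1
  row 14 [01110]: (1 XOR (NOT 0 IMPLIES NOT 0)) -> 0
  row 15 [01111]: (1 XOR (NOT 1 IMPLIES NOT 1)) -> 0
  row 16 [10000]: (0 XOR (NOT 0 IMPLIES NOT 0)) -> 1
  row 17 [10001]: (0 XOR (NOT 1 IMPLIES NOT 1)) -> 1
  row 18 [10010]: (1 XOR (NOT 0 IMPLIES NOT 0)) -> 0
  row 19 [10011]: (1 XOR (NOT 1 IMPLIES NOT 1)) -> 0
  row 20 [10100]: (0 XOR (NOT 0 IMPLIES NOT 0)) -> 1
  row 21 [10101]: (0 XOR (NOT 1 IMPLIES NOT 1)) -> 1
  row 22 [10110]: (1 XOR (NOT 0 IMPLIES NOT 0)) -> 0
  row 23 [10111]: (1 XOR (NOT 1 IMPLIES NOT 1)) -> 0
  row 24 [11000]: (0 XOR (NOT 0 IMPLIES NOT 0)) -> 1
  row 25 [11001]: (0 XOR (NOT 1 IMPLIES NOT 1)) -> 1
  row 26 [11010]: (1 XOR (NOT 0 IMPLIES NOT 0)) -> 0
  row 27 [11011]: (1 XOR (NOT 1 IMPLIES NOT 1)) -> 0
  row 28 [11100]: (0 XOR (NOT 0 IMPLIES NOT 0)) -> 1
  row 29 [11101]: (0 XOR (NOT 1 IMPLIES NOT 1)) -> 1
  row 30 [11110]: (1 XOR (NOT 0 IMPLIES NOT 0)) -> 0
  row 31 [11111]: (1 XOR (NOT 1 IMPLIES NOT 1)) -> 0
Full result column, 4 rows per line (a,b,c fixed per line; d,e runs 00..11 left to right):
  rows 0-3 [a,b,c=000]: 1100  = hex C
  rows 4-7 [a,b,c=001]: 1100  = hex C
  rows 8-11 [a,b,c=010]: 1100  = hex C
  rows 12-15 [a,b,c=011]: 1100  = hex C
  rows 16-19 [a,b,c=100]: 1100  = hex C
  rows 20-23 [a,b,c=101]: 1100  = hex C
  rows 24-27 [a,b,c=110]: 1100  = hex C
  rows 28-31 [a,b,c=111]: 1100  = hex C
Output column (row 0 .. row 31) = 11001100110011001100110011001100
Output column grouped in 4s = 1100 1100 1100 1100 1100 1100 1100 1100 = 0xCCCCCCCC
Convert to decimal digit by digit (value = value*16 + digit):
  C -> 12
  12*16 + 12 (C) = 204
  204*16 + 12 (C) = 3276
  3276*16 + 12 (C) = 52428
  52428*16 + 12 (C) = 838860
  838860*16 + 12 (C) = 13421772
  13421772*16 + 12 (C) = 214748364
  214748364*16 + 12 (C) = 3435973836
Decimal = 3435973836

3435973836


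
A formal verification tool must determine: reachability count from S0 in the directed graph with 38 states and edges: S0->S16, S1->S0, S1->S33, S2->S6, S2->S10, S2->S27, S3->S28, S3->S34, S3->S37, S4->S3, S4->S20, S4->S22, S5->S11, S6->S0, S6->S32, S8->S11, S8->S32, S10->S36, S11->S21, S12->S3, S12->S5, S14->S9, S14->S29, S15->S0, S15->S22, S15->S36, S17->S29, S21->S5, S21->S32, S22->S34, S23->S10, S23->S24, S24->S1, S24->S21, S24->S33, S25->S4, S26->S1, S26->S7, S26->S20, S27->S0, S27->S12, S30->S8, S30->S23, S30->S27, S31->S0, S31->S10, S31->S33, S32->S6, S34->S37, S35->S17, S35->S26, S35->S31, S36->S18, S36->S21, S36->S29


BFS from S0:
  layer 0: {S0}
  layer 1: {S16}
Reachable set: {S0, S16}
Count = 2

2


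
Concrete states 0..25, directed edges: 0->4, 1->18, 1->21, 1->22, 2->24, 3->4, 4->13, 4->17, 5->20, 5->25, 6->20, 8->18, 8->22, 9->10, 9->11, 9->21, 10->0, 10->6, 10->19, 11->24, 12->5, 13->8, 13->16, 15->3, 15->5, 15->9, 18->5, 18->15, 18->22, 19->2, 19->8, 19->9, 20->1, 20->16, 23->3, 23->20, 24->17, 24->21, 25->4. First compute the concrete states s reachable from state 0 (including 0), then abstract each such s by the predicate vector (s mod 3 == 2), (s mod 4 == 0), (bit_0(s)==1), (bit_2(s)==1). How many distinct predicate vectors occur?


BFS from 0:
Concrete reachable: {0, 1, 2, 3, 4, 5, 6, 8, 9, 10, 11, 13, 15, 16, 17, 18, 19, 20, 21, 22, 24, 25}
Abstract via predicates (s mod 3 == 2), (s mod 4 == 0), (bit_0(s)==1), (bit_2(s)==1):
  (0,0,0,0) <- {10, 18}
  (0,0,0,1) <- {6, 22}
  (0,0,1,0) <- {1, 3, 9, 19, 25}
  (0,0,1,1) <- {13, 15, 21}
  (0,1,0,0) <- {0, 16, 24}
  (0,1,0,1) <- {4}
  (1,0,0,0) <- {2}
  (1,0,1,0) <- {11, 17}
  (1,0,1,1) <- {5}
  (1,1,0,0) <- {8}
  (1,1,0,1) <- {20}
Distinct abstract states = 11

11


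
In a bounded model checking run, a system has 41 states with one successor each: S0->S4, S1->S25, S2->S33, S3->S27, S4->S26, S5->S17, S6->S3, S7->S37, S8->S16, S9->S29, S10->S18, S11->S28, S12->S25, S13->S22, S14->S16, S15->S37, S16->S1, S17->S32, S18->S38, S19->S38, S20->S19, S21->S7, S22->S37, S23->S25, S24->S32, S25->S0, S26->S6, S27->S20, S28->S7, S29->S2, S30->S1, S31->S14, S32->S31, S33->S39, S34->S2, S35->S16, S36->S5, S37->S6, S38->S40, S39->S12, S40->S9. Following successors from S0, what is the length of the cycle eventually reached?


Trace from S0 until a state repeats:
  S0 -> S4 -> S26 -> S6 -> S3 -> S27 -> S20 -> S19 -> S38 -> S40 -> S9 -> S29 -> S2 -> S33 -> S39 -> S12 -> S25 -> S0
S0 first seen at step 0, revisited at step 17.
Cycle length = 17 - 0 = 17

17


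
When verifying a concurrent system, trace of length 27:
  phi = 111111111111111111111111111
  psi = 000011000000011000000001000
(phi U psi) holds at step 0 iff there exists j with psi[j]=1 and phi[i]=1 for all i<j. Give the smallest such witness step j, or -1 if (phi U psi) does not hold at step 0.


(phi U psi) at 0: need smallest j with psi[j]=1 and phi[i]=1 for all i in [0,j).
Scan from step 0:
  step 0: phi=1, psi=0 -> continue
  step 1: phi=1, psi=0 -> continue
  step 2: phi=1, psi=0 -> continue
  step 3: phi=1, psi=0 -> continue
  step 4: psi=1 and phi held for [0,4) -> witness found
Witness step = 4

4


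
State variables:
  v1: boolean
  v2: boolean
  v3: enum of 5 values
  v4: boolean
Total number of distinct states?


State space = product of domain sizes of all variables.
Domain sizes:
  v1 (boolean): 2
  v2 (boolean): 2
  v3 (enum of 5 values): 5
  v4 (boolean): 2
Product = 2 * 2 * 5 * 2 = 40

40


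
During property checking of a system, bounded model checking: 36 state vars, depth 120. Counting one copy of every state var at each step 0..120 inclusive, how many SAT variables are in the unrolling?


BMC unrolls to depth k, creating one copy of each state var for steps 0..k.
Step count = 120 + 1 = 121 (steps 0 through 120)
Vars per step = 36
Total = 36 * 121 = 4356

4356


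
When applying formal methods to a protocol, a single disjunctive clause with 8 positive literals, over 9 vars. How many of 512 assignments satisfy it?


Step 1: Total=2^9=512
Step 2: Unsat when all 8 false: 2^1=2
Step 3: Sat=512-2=510

510


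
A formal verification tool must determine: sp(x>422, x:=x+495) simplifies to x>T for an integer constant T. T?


Formula: sp(P, x:=E) = exists old_x. (x = E[old_x/x]) AND P[old_x/x] (old_x is the value of x before the assignment; eliminate old_x by solving x = E[old_x/x] for old_x)
Step 1: Precondition P: x>422, i.e. old_x > 422
Step 2: Assignment gives x = old_x + 495, so old_x = x - 495
Step 3: Substitute into P: x - 495 > 422
Step 4: Simplify: x > 422+495 = 917

917


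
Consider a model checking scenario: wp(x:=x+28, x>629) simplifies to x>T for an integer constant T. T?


Formula: wp(x:=E, P) = P[E/x] (substitute E for x in postcondition)
Step 1: Postcondition: x>629
Step 2: Substitute x+28 for x: x+28>629
Step 3: Solve for x: x > 629-28 = 601

601


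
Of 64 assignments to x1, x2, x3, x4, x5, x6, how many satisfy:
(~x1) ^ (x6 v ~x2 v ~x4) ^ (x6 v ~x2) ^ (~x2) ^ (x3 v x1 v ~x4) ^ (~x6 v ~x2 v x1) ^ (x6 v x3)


CNF with 7 clauses over 6 vars (64 assignments).
An assignment satisfies CNF iff every clause has >=1 true literal.
Check each row (bits = x1,x2,x3,x4,x5,x6; clause T/F shown):
  row 0 [000000]: clauses=TTTTTTF -> 0
  row 1 [000001]: clauses=TTTTTTT -> 1
  row 2 [000010]: clauses=TTTTTTF -> 0
  row 3 [000011]: clauses=TTTTTTT -> 1
  row 4 [000100]: clauses=TTTTFTF -> 0
  (every remaining row is evaluated the same way; all 64 results are listed next)
Full result column, 8 rows per line (x1,x2,x3 fixed per line; x4,x5,x6 runs 000..111 left to right):
  rows 0-7 [x1,x2,x3=000]: 01010000  (ones: 2)
  rows 8-15 [x1,x2,x3=001]: 11111111  (ones: 8)
  rows 16-23 [x1,x2,x3=010]: 00000000  (ones: 0)
  rows 24-31 [x1,x2,x3=011]: 00000000  (ones: 0)
  rows 32-39 [x1,x2,x3=100]: 00000000  (ones: 0)
  rows 40-47 [x1,x2,x3=101]: 00000000  (ones: 0)
  rows 48-55 [x1,x2,x3=110]: 00000000  (ones: 0)
  rows 56-63 [x1,x2,x3=111]: 00000000  (ones: 0)
Satisfying assignments = 2+8+0+0+0+0+0+0 = 10

10


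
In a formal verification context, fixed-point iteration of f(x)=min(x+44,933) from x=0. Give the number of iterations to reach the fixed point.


Step 1: x=0, cap=933, increment=44
Step 2: x grows by 44 each step until capped at 933; fixed point is x=933
Step 3: iterations = ceil(933/44) = 22

22


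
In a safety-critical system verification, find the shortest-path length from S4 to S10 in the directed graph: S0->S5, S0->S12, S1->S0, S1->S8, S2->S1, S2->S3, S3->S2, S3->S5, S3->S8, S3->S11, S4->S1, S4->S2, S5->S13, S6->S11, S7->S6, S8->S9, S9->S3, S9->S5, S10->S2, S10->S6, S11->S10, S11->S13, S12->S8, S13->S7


BFS layer-by-layer from S4:
  dist 0: {S4}
  dist 1: {S1, S2}
  dist 2: {S0, S3, S8}
  dist 3: {S5, S9, S11, S12}
  dist 4: {S10, S13}
  -> S10 reached at distance 4
Shortest path length = 4

4


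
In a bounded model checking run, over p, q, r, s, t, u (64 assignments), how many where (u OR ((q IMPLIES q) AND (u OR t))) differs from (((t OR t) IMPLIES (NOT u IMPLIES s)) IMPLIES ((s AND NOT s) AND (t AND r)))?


F1 = (u OR ((q IMPLIES q) AND (u OR t)))
F2 = (((t OR t) IMPLIES (NOT u IMPLIES s)) IMPLIES ((s AND NOT s) AND (t AND r)))
Evaluate both on each of 64 rows (bits = p,q,r,s,t,u):
  row 0 [000000]: F1=0 F2=0 -> 0
  row 1 [000001]: F1=1 F2=0 (differ) -> 1
  row 2 [000010]: F1=1 F2=1 -> 0
  row 3 [000011]: F1=1 F2=0 (differ) -> 1
  row 4 [000100]: F1=0 F2=0 -> 0
  (every remaining row is evaluated the same way; all 64 results are listed next)
Full result column, 8 rows per line (p,q,r fixed per line; s,t,u runs 000..111 left to right):
  rows 0-7 [p,q,r=000]: 01010111  (ones: 5)
  rows 8-15 [p,q,r=001]: 01010111  (ones: 5)
  rows 16-23 [p,q,r=010]: 01010111  (ones: 5)
  rows 24-31 [p,q,r=011]: 01010111  (ones: 5)
  rows 32-39 [p,q,r=100]: 01010111  (ones: 5)
  rows 40-47 [p,q,r=101]: 01010111  (ones: 5)
  rows 48-55 [p,q,r=110]: 01010111  (ones: 5)
  rows 56-63 [p,q,r=111]: 01010111  (ones: 5)
Disagreements = 5+5+5+5+5+5+5+5 = 40

40


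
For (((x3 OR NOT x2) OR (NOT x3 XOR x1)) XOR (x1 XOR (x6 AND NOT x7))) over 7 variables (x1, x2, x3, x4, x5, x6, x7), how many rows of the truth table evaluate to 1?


Formula: (((x3 OR NOT x2) OR (NOT x3 XOR x1)) XOR (x1 XOR (x6 AND NOT x7))) over 7 vars (128 rows)
Evaluate each row (x1, x2, x3, x4, x5, x6, x7 as bits, MSB first):
  row 0 [0000000]: (((0 OR NOT 0) OR (NOT 0 XOR 0)) XOR (0 XOR (0 AND NOT 0))) -> 1
  row 1 [0000001]: (((0 OR NOT 0) OR (NOT 0 XOR 0)) XOR (0 XOR (0 AND NOT 1))) -> 1
  row 2 [0000010]: (((0 OR NOT 0) OR (NOT 0 XOR 0)) XOR (0 XOR (1 AND NOT 0))) -> 0
  row 3 [0000011]: (((0 OR NOT 0) OR (NOT 0 XOR 0)) XOR (0 XOR (1 AND NOT 1))) -> 1
  row 4 [0000100]: (((0 OR NOT 0) OR (NOT 0 XOR 0)) XOR (0 XOR (0 AND NOT 0))) -> 1
  (every remaining row is evaluated the same way; all 128 results are listed next)
Full result column, 8 rows per line (x1,x2,x3,x4 fixed per line; x5,x6,x7 runs 000..111 left to right):
  rows 0-7 [x1,x2,x3,x4=0000]: 11011101  (ones: 6)
  rows 8-15 [x1,x2,x3,x4=0001]: 11011101  (ones: 6)
  rows 16-23 [x1,x2,x3,x4=0010]: 11011101  (ones: 6)
  rows 24-31 [x1,x2,x3,x4=0011]: 11011101  (ones: 6)
  rows 32-39 [x1,x2,x3,x4=0100]: 11011101  (ones: 6)
  rows 40-47 [x1,x2,x3,x4=0101]: 11011101  (ones: 6)
  rows 48-55 [x1,x2,x3,x4=0110]: 11011101  (ones: 6)
  rows 56-63 [x1,x2,x3,x4=0111]: 11011101  (ones: 6)
  rows 64-71 [x1,x2,x3,x4=1000]: 00100010  (ones: 2)
  rows 72-79 [x1,x2,x3,x4=1001]: 00100010  (ones: 2)
  rows 80-87 [x1,x2,x3,x4=1010]: 00100010  (ones: 2)
  rows 88-95 [x1,x2,x3,x4=1011]: 00100010  (ones: 2)
  rows 96-103 [x1,x2,x3,x4=1100]: 11011101  (ones: 6)
  rows 104-111 [x1,x2,x3,x4=1101]: 11011101  (ones: 6)
  rows 112-119 [x1,x2,x3,x4=1110]: 00100010  (ones: 2)
  rows 120-127 [x1,x2,x3,x4=1111]: 00100010  (ones: 2)
Count of 1-rows = 6+6+6+6+6+6+6+6+2+2+2+2+6+6+2+2 = 72

72


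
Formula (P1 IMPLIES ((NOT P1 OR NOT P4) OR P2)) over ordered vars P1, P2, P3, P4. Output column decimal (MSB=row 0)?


Formula: (P1 IMPLIES ((NOT P1 OR NOT P4) OR P2)) over P1, P2, P3, P4 (16 rows)
Evaluate each row (bits = P1,P2,P3,P4, MSB first):
  row 0 [0000]: (0 IMPLIES ((NOT 0 OR NOT 0) OR 0)) -> 1
  row 1 [0001]: (0 IMPLIES ((NOT 0 OR NOT 1) OR 0)) -> 1
  row 2 [0010]: (0 IMPLIES ((NOT 0 OR NOT 0) OR 0)) -> 1
  row 3 [0011]: (0 IMPLIES ((NOT 0 OR NOT 1) OR 0)) -> 1
  row 4 [0100]: (0 IMPLIES ((NOT 0 OR NOT 0) OR 1)) -> 1
  row 5 [0101]: (0 IMPLIES ((NOT 0 OR NOT 1) OR 1)) -> 1
  row 6 [0110]: (0 IMPLIES ((NOT 0 OR NOT 0) OR 1)) -> 1
  row 7 [0111]: (0 IMPLIES ((NOT 0 OR NOT 1) OR 1)) -> 1
  row 8 [1000]: (1 IMPLIES ((NOT 1 OR NOT 0) OR 0)) -> 1
  row 9 [1001]: (1 IMPLIES ((NOT 1 OR NOT 1) OR 0)) -> 0
  row 10 [1010]: (1 IMPLIES ((NOT 1 OR NOT 0) OR 0)) -> 1
  row 11 [1011]: (1 IMPLIES ((NOT 1 OR NOT 1) OR 0)) -> 0
  row 12 [1100]: (1 IMPLIES ((NOT 1 OR NOT 0) OR 1)) -> 1
  row 13 [1101]: (1 IMPLIES ((NOT 1 OR NOT 1) OR 1)) -> 1
  row 14 [1110]: (1 IMPLIES ((NOT 1 OR NOT 0) OR 1)) -> 1
  row 15 [1111]: (1 IMPLIES ((NOT 1 OR NOT 1) OR 1)) -> 1
Full result column, 4 rows per line (P1,P2 fixed per line; P3,P4 runs 00..11 left to right):
  rows 0-3 [P1,P2=00]: 1111  = hex F
  rows 4-7 [P1,P2=01]: 1111  = hex F
  rows 8-11 [P1,P2=10]: 1010  = hex A
  rows 12-15 [P1,P2=11]: 1111  = hex F
Output column (row 0 .. row 15) = 1111111110101111
Output column grouped in 4s = 1111 1111 1010 1111 = 0xFFAF
Convert to decimal digit by digit (value = value*16 + digit):
  F -> 15
  15*16 + 15 (F) = 255
  255*16 + 10 (A) = 4090
  4090*16 + 15 (F) = 65455
Decimal = 65455

65455


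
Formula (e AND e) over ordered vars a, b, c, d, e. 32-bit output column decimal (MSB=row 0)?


Formula: (e AND e) over a, b, c, d, e (32 rows)
Evaluate each row (bits = a,b,c,d,e, MSB first):
  row 0 [00000]: (0 AND 0) -> 0
  row 1 [00001]: (1 AND 1) -> 1
  row 2 [00010]: (0 AND 0) -> 0
  row 3 [00011]: (1 AND 1) -> 1
  row 4 [00100]: (0 AND 0) -> 0
  row 5 [00101]: (1 AND 1) -> 1
  row 6 [00110]: (0 AND 0) -> 0
  row 7 [00111]: (1 AND 1) -> 1
  row 8 [01000]: (0 AND 0) -> 0
  row 9 [01001]: (1 AND 1) -> 1
  row 10 [01010]: (0 AND 0) -> 0
  row 11 [01011]: (1 AND 1) -> 1
  row 12 [01100]: (0 AND 0) -> 0
  row 13 [01101]: (1 AND 1) -> 1
  row 14 [01110]: (0 AND 0) -> 0
  row 15 [01111]: (1 AND 1) -> 1
  row 16 [10000]: (0 AND 0) -> 0
  row 17 [10001]: (1 AND 1) -> 1
  row 18 [10010]: (0 AND 0) -> 0
  row 19 [10011]: (1 AND 1) -> 1
  row 20 [10100]: (0 AND 0) -> 0
  row 21 [10101]: (1 AND 1) -> 1
  row 22 [10110]: (0 AND 0) -> 0
  row 23 [10111]: (1 AND 1) -> 1
  row 24 [11000]: (0 AND 0) -> 0
  row 25 [11001]: (1 AND 1) -> 1
  row 26 [11010]: (0 AND 0) -> 0
  row 27 [11011]: (1 AND 1) -> 1
  row 28 [11100]: (0 AND 0) -> 0
  row 29 [11101]: (1 AND 1) -> 1
  row 30 [11110]: (0 AND 0) -> 0
  row 31 [11111]: (1 AND 1) -> 1
Full result column, 4 rows per line (a,b,c fixed per line; d,e runs 00..11 left to right):
  rows 0-3 [a,b,c=000]: 0101  = hex 5
  rows 4-7 [a,b,c=001]: 0101  = hex 5
  rows 8-11 [a,b,c=010]: 0101  = hex 5
  rows 12-15 [a,b,c=011]: 0101  = hex 5
  rows 16-19 [a,b,c=100]: 0101  = hex 5
  rows 20-23 [a,b,c=101]: 0101  = hex 5
  rows 24-27 [a,b,c=110]: 0101  = hex 5
  rows 28-31 [a,b,c=111]: 0101  = hex 5
Output column (row 0 .. row 31) = 01010101010101010101010101010101
Output column grouped in 4s = 0101 0101 0101 0101 0101 0101 0101 0101 = 0x55555555
Convert to decimal digit by digit (value = value*16 + digit):
  5 -> 5
  5*16 + 5 = 85
  85*16 + 5 = 1365
  1365*16 + 5 = 21845
  21845*16 + 5 = 349525
  349525*16 + 5 = 5592405
  5592405*16 + 5 = 89478485
  89478485*16 + 5 = 1431655765
Decimal = 1431655765

1431655765


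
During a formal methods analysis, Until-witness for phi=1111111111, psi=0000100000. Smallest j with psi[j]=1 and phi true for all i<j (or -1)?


(phi U psi) at 0: need smallest j with psi[j]=1 and phi[i]=1 for all i in [0,j).
Scan from step 0:
  step 0: phi=1, psi=0 -> continue
  step 1: phi=1, psi=0 -> continue
  step 2: phi=1, psi=0 -> continue
  step 3: phi=1, psi=0 -> continue
  step 4: psi=1 and phi held for [0,4) -> witness found
Witness step = 4

4


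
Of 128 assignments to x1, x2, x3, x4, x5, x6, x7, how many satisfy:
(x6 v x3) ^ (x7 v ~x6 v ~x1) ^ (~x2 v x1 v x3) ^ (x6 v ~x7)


CNF with 4 clauses over 7 vars (128 assignments).
An assignment satisfies CNF iff every clause has >=1 true literal.
Check each row (bits = x1,x2,x3,x4,x5,x6,x7; clause T/F shown):
  row 0 [0000000]: clauses=FTTT -> 0
  row 1 [0000001]: clauses=FTTF -> 0
  row 2 [0000010]: clauses=TTTT -> 1
  row 3 [0000011]: clauses=TTTT -> 1
  row 4 [0000100]: clauses=FTTT -> 0
  (every remaining row is evaluated the same way; all 128 results are listed next)
Full result column, 8 rows per line (x1,x2,x3,x4 fixed per line; x5,x6,x7 runs 000..111 left to right):
  rows 0-7 [x1,x2,x3,x4=0000]: 00110011  (ones: 4)
  rows 8-15 [x1,x2,x3,x4=0001]: 00110011  (ones: 4)
  rows 16-23 [x1,x2,x3,x4=0010]: 10111011  (ones: 6)
  rows 24-31 [x1,x2,x3,x4=0011]: 10111011  (ones: 6)
  rows 32-39 [x1,x2,x3,x4=0100]: 00000000  (ones: 0)
  rows 40-47 [x1,x2,x3,x4=0101]: 00000000  (ones: 0)
  rows 48-55 [x1,x2,x3,x4=0110]: 10111011  (ones: 6)
  rows 56-63 [x1,x2,x3,x4=0111]: 10111011  (ones: 6)
  rows 64-71 [x1,x2,x3,x4=1000]: 00010001  (ones: 2)
  rows 72-79 [x1,x2,x3,x4=1001]: 00010001  (ones: 2)
  rows 80-87 [x1,x2,x3,x4=1010]: 10011001  (ones: 4)
  rows 88-95 [x1,x2,x3,x4=1011]: 10011001  (ones: 4)
  rows 96-103 [x1,x2,x3,x4=1100]: 00010001  (ones: 2)
  rows 104-111 [x1,x2,x3,x4=1101]: 00010001  (ones: 2)
  rows 112-119 [x1,x2,x3,x4=1110]: 10011001  (ones: 4)
  rows 120-127 [x1,x2,x3,x4=1111]: 10011001  (ones: 4)
Satisfying assignments = 4+4+6+6+0+0+6+6+2+2+4+4+2+2+4+4 = 56

56


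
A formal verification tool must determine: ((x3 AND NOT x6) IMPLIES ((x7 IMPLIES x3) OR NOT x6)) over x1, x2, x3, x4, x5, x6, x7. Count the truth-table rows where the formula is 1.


Formula: ((x3 AND NOT x6) IMPLIES ((x7 IMPLIES x3) OR NOT x6)) over 7 vars (128 rows)
Evaluate each row (x1, x2, x3, x4, x5, x6, x7 as bits, MSB first):
  row 0 [0000000]: ((0 AND NOT 0) IMPLIES ((0 IMPLIES 0) OR NOT 0)) -> 1
  row 1 [0000001]: ((0 AND NOT 0) IMPLIES ((1 IMPLIES 0) OR NOT 0)) -> 1
  row 2 [0000010]: ((0 AND NOT 1) IMPLIES ((0 IMPLIES 0) OR NOT 1)) -> 1
  row 3 [0000011]: ((0 AND NOT 1) IMPLIES ((1 IMPLIES 0) OR NOT 1)) -> 1
  row 4 [0000100]: ((0 AND NOT 0) IMPLIES ((0 IMPLIES 0) OR NOT 0)) -> 1
  (every remaining row is evaluated the same way; all 128 results are listed next)
Full result column, 8 rows per line (x1,x2,x3,x4 fixed per line; x5,x6,x7 runs 000..111 left to right):
  rows 0-7 [x1,x2,x3,x4=0000]: 11111111  (ones: 8)
  rows 8-15 [x1,x2,x3,x4=0001]: 11111111  (ones: 8)
  rows 16-23 [x1,x2,x3,x4=0010]: 11111111  (ones: 8)
  rows 24-31 [x1,x2,x3,x4=0011]: 11111111  (ones: 8)
  rows 32-39 [x1,x2,x3,x4=0100]: 11111111  (ones: 8)
  rows 40-47 [x1,x2,x3,x4=0101]: 11111111  (ones: 8)
  rows 48-55 [x1,x2,x3,x4=0110]: 11111111  (ones: 8)
  rows 56-63 [x1,x2,x3,x4=0111]: 11111111  (ones: 8)
  rows 64-71 [x1,x2,x3,x4=1000]: 11111111  (ones: 8)
  rows 72-79 [x1,x2,x3,x4=1001]: 11111111  (ones: 8)
  rows 80-87 [x1,x2,x3,x4=1010]: 11111111  (ones: 8)
  rows 88-95 [x1,x2,x3,x4=1011]: 11111111  (ones: 8)
  rows 96-103 [x1,x2,x3,x4=1100]: 11111111  (ones: 8)
  rows 104-111 [x1,x2,x3,x4=1101]: 11111111  (ones: 8)
  rows 112-119 [x1,x2,x3,x4=1110]: 11111111  (ones: 8)
  rows 120-127 [x1,x2,x3,x4=1111]: 11111111  (ones: 8)
Count of 1-rows = 8+8+8+8+8+8+8+8+8+8+8+8+8+8+8+8 = 128

128


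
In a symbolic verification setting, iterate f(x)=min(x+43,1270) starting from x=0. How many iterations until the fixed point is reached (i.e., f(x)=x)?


Step 1: x=0, cap=1270, increment=43
Step 2: x grows by 43 each step until capped at 1270; fixed point is x=1270
Step 3: iterations = ceil(1270/43) = 30

30


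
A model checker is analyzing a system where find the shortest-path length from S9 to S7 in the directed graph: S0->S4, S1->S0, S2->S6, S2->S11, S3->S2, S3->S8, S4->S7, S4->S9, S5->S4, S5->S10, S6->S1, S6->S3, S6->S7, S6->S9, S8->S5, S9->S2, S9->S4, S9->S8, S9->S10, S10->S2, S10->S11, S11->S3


BFS layer-by-layer from S9:
  dist 0: {S9}
  dist 1: {S2, S4, S8, S10}
  dist 2: {S5, S6, S7, S11}
  -> S7 reached at distance 2
Shortest path length = 2

2


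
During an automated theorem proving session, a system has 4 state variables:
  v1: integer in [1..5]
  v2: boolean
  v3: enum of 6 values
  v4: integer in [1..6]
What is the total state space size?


State space = product of domain sizes of all variables.
Domain sizes:
  v1 (integer in [1..5]): 5
  v2 (boolean): 2
  v3 (enum of 6 values): 6
  v4 (integer in [1..6]): 6
Product = 5 * 2 * 6 * 6 = 360

360


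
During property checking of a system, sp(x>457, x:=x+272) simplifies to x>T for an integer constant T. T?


Formula: sp(P, x:=E) = exists old_x. (x = E[old_x/x]) AND P[old_x/x] (old_x is the value of x before the assignment; eliminate old_x by solving x = E[old_x/x] for old_x)
Step 1: Precondition P: x>457, i.e. old_x > 457
Step 2: Assignment gives x = old_x + 272, so old_x = x - 272
Step 3: Substitute into P: x - 272 > 457
Step 4: Simplify: x > 457+272 = 729

729


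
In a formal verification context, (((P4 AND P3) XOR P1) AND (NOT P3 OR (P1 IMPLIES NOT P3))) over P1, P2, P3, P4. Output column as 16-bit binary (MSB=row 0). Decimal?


Formula: (((P4 AND P3) XOR P1) AND (NOT P3 OR (P1 IMPLIES NOT P3))) over P1, P2, P3, P4 (16 rows)
Evaluate each row (bits = P1,P2,P3,P4, MSB first):
  row 0 [0000]: (((0 AND 0) XOR 0) AND (NOT 0 OR (0 IMPLIES NOT 0))) -> 0
  row 1 [0001]: (((1 AND 0) XOR 0) AND (NOT 0 OR (0 IMPLIES NOT 0))) -> 0
  row 2 [0010]: (((0 AND 1) XOR 0) AND (NOT 1 OR (0 IMPLIES NOT 1))) -> 0
  row 3 [0011]: (((1 AND 1) XOR 0) AND (NOT 1 OR (0 IMPLIES NOT 1))) -> 1
  row 4 [0100]: (((0 AND 0) XOR 0) AND (NOT 0 OR (0 IMPLIES NOT 0))) -> 0
  row 5 [0101]: (((1 AND 0) XOR 0) AND (NOT 0 OR (0 IMPLIES NOT 0))) -> 0
  row 6 [0110]: (((0 AND 1) XOR 0) AND (NOT 1 OR (0 IMPLIES NOT 1))) -> 0
  row 7 [0111]: (((1 AND 1) XOR 0) AND (NOT 1 OR (0 IMPLIES NOT 1))) -> 1
  row 8 [1000]: (((0 AND 0) XOR 1) AND (NOT 0 OR (1 IMPLIES NOT 0))) -> 1
  row 9 [1001]: (((1 AND 0) XOR 1) AND (NOT 0 OR (1 IMPLIES NOT 0))) -> 1
  row 10 [1010]: (((0 AND 1) XOR 1) AND (NOT 1 OR (1 IMPLIES NOT 1))) -> 0
  row 11 [1011]: (((1 AND 1) XOR 1) AND (NOT 1 OR (1 IMPLIES NOT 1))) -> 0
  row 12 [1100]: (((0 AND 0) XOR 1) AND (NOT 0 OR (1 IMPLIES NOT 0))) -> 1
  row 13 [1101]: (((1 AND 0) XOR 1) AND (NOT 0 OR (1 IMPLIES NOT 0))) -> 1
  row 14 [1110]: (((0 AND 1) XOR 1) AND (NOT 1 OR (1 IMPLIES NOT 1))) -> 0
  row 15 [1111]: (((1 AND 1) XOR 1) AND (NOT 1 OR (1 IMPLIES NOT 1))) -> 0
Full result column, 4 rows per line (P1,P2 fixed per line; P3,P4 runs 00..11 left to right):
  rows 0-3 [P1,P2=00]: 0001  = hex 1
  rows 4-7 [P1,P2=01]: 0001  = hex 1
  rows 8-11 [P1,P2=10]: 1100  = hex C
  rows 12-15 [P1,P2=11]: 1100  = hex C
Output column (row 0 .. row 15) = 0001000111001100
Output column grouped in 4s = 0001 0001 1100 1100 = 0x11CC
Convert to decimal digit by digit (value = value*16 + digit):
  1 -> 1
  1*16 + 1 = 17
  17*16 + 12 (C) = 284
  284*16 + 12 (C) = 4556
Decimal = 4556

4556


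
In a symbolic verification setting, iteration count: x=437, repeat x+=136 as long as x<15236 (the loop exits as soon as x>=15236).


Step 1: x goes from 437 toward 15236 by 136; the body runs while x<15236, so iterations = ceil((bound-start)/step)
Step 2: Distance=14799
Step 3: ceil(14799/136)=109

109


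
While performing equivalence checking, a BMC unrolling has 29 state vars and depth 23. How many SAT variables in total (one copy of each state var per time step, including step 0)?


BMC unrolls to depth k, creating one copy of each state var for steps 0..k.
Step count = 23 + 1 = 24 (steps 0 through 23)
Vars per step = 29
Total = 29 * 24 = 696

696


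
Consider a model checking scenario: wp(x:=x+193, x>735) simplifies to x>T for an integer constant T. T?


Formula: wp(x:=E, P) = P[E/x] (substitute E for x in postcondition)
Step 1: Postcondition: x>735
Step 2: Substitute x+193 for x: x+193>735
Step 3: Solve for x: x > 735-193 = 542

542


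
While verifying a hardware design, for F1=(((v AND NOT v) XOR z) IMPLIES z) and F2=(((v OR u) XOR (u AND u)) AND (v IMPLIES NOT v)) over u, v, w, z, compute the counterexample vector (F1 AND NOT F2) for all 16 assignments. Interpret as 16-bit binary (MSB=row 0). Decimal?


F1 = (((v AND NOT v) XOR z) IMPLIES z)
F2 = (((v OR u) XOR (u AND u)) AND (v IMPLIES NOT v))
Counterexample to F1=>F2 is where F1=1 and F2=0.
Evaluate each row (bits = u,v,w,z, MSB first):
  row 0 [0000]: F1=1 F2=0 -> F1&~F2 -> 1
  row 1 [0001]: F1=1 F2=0 -> F1&~F2 -> 1
  row 2 [0010]: F1=1 F2=0 -> F1&~F2 -> 1
  row 3 [0011]: F1=1 F2=0 -> F1&~F2 -> 1
  row 4 [0100]: F1=1 F2=0 -> F1&~F2 -> 1
  row 5 [0101]: F1=1 F2=0 -> F1&~F2 -> 1
  row 6 [0110]: F1=1 F2=0 -> F1&~F2 -> 1
  row 7 [0111]: F1=1 F2=0 -> F1&~F2 -> 1
  row 8 [1000]: F1=1 F2=0 -> F1&~F2 -> 1
  row 9 [1001]: F1=1 F2=0 -> F1&~F2 -> 1
  row 10 [1010]: F1=1 F2=0 -> F1&~F2 -> 1
  row 11 [1011]: F1=1 F2=0 -> F1&~F2 -> 1
  row 12 [1100]: F1=1 F2=0 -> F1&~F2 -> 1
  row 13 [1101]: F1=1 F2=0 -> F1&~F2 -> 1
  row 14 [1110]: F1=1 F2=0 -> F1&~F2 -> 1
  row 15 [1111]: F1=1 F2=0 -> F1&~F2 -> 1
Full result column, 4 rows per line (u,v fixed per line; w,z runs 00..11 left to right):
  rows 0-3 [u,v=00]: 1111  = hex F
  rows 4-7 [u,v=01]: 1111  = hex F
  rows 8-11 [u,v=10]: 1111  = hex F
  rows 12-15 [u,v=11]: 1111  = hex F
Counterexample vector (row 0 .. row 15) = 1111111111111111
Output column grouped in 4s = 1111 1111 1111 1111 = 0xFFFF
Convert to decimal digit by digit (value = value*16 + digit):
  F -> 15
  15*16 + 15 (F) = 255
  255*16 + 15 (F) = 4095
  4095*16 + 15 (F) = 65535
Decimal = 65535

65535


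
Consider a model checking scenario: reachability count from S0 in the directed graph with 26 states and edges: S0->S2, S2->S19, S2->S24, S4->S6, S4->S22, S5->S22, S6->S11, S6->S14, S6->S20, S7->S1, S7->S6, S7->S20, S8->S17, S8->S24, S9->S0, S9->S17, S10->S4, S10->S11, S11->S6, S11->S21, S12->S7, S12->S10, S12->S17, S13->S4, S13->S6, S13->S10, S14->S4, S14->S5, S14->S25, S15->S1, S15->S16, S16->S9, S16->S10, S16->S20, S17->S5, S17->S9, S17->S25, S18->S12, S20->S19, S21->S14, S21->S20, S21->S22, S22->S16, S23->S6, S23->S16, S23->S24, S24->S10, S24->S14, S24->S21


BFS from S0:
  layer 0: {S0}
  layer 1: {S2}
  layer 2: {S19, S24}
  layer 3: {S10, S14, S21}
  layer 4: {S4, S5, S11, S20, S22, S25}
  layer 5: {S6, S16}
  layer 6: {S9}
  layer 7: {S17}
Reachable set: {S0, S2, S4, S5, S6, S9, S10, S11, S14, S16, S17, S19, S20, S21, S22, S24, S25}
Count = 17

17


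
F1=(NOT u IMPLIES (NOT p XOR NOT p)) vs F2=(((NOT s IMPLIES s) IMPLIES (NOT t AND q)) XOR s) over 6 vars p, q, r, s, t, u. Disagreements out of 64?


F1 = (NOT u IMPLIES (NOT p XOR NOT p))
F2 = (((NOT s IMPLIES s) IMPLIES (NOT t AND q)) XOR s)
Evaluate both on each of 64 rows (bits = p,q,r,s,t,u):
  row 0 [000000]: F1=0 F2=1 (differ) -> 1
  row 1 [000001]: F1=1 F2=1 -> 0
  row 2 [000010]: F1=0 F2=1 (differ) -> 1
  row 3 [000011]: F1=1 F2=1 -> 0
  row 4 [000100]: F1=0 F2=1 (differ) -> 1
  (every remaining row is evaluated the same way; all 64 results are listed next)
Full result column, 8 rows per line (p,q,r fixed per line; s,t,u runs 000..111 left to right):
  rows 0-7 [p,q,r=000]: 10101010  (ones: 4)
  rows 8-15 [p,q,r=001]: 10101010  (ones: 4)
  rows 16-23 [p,q,r=010]: 10100110  (ones: 4)
  rows 24-31 [p,q,r=011]: 10100110  (ones: 4)
  rows 32-39 [p,q,r=100]: 10101010  (ones: 4)
  rows 40-47 [p,q,r=101]: 10101010  (ones: 4)
  rows 48-55 [p,q,r=110]: 10100110  (ones: 4)
  rows 56-63 [p,q,r=111]: 10100110  (ones: 4)
Disagreements = 4+4+4+4+4+4+4+4 = 32

32


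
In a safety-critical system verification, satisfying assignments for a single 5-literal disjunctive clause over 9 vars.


Step 1: Total=2^9=512
Step 2: Unsat when all 5 false: 2^4=16
Step 3: Sat=512-16=496

496


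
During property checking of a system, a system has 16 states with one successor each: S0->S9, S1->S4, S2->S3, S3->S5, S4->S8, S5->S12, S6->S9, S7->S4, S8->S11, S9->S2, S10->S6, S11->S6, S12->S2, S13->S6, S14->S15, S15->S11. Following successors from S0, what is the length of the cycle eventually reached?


Trace from S0 until a state repeats:
  S0 -> S9 -> S2 -> S3 -> S5 -> S12 -> S2
S2 first seen at step 2, revisited at step 6.
Cycle length = 6 - 2 = 4

4


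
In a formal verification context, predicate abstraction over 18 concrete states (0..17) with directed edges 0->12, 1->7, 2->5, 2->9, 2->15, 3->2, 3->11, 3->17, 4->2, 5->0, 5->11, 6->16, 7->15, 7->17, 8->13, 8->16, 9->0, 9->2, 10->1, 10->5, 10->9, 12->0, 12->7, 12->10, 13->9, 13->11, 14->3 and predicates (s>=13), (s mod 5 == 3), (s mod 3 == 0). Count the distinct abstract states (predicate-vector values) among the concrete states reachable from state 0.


BFS from 0:
Concrete reachable: {0, 1, 2, 5, 7, 9, 10, 11, 12, 15, 17}
Abstract via predicates (s>=13), (s mod 5 == 3), (s mod 3 == 0):
  (0,0,0) <- {1, 2, 5, 7, 10, 11}
  (0,0,1) <- {0, 9, 12}
  (1,0,0) <- {17}
  (1,0,1) <- {15}
Distinct abstract states = 4

4
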